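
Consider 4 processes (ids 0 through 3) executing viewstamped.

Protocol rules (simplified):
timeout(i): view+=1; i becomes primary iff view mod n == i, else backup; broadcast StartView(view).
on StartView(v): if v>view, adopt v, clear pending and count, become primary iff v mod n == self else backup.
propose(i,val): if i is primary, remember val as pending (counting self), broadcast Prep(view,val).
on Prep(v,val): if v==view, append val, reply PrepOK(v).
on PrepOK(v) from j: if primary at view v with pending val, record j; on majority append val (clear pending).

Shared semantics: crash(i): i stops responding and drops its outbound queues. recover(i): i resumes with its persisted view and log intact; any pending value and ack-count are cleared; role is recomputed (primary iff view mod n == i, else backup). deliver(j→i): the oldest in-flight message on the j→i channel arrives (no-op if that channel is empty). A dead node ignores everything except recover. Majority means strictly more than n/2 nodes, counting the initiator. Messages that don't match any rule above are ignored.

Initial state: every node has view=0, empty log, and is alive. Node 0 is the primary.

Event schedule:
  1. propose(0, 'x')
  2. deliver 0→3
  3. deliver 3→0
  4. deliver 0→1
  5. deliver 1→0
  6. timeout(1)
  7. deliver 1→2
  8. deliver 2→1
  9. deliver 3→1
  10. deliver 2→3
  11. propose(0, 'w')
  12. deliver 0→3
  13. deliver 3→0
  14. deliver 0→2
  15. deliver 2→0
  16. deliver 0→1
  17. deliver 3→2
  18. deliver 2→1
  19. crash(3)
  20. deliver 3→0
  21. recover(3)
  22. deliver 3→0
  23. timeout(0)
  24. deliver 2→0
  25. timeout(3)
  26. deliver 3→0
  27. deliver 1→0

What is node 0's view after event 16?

0

1. propose(0,'x'):  nop
2. deliver 0→3:  <3:back v0 x>
3. deliver 3→0:  nop
4. deliver 0→1:  <1:back v0 x>
5. deliver 1→0:  <0:prim v0 x>
6. timeout(1):  <1:prim v1 x>
7. deliver 1→2:  <2:back v1 ->
8. deliver 2→1:  nop
9. deliver 3→1:  nop
10. deliver 2→3:  nop
11. propose(0,'w'):  nop
12. deliver 0→3:  <3:back v0 x,w>
13. deliver 3→0:  nop
14. deliver 0→2:  nop
15. deliver 2→0:  nop
16. deliver 0→1:  nop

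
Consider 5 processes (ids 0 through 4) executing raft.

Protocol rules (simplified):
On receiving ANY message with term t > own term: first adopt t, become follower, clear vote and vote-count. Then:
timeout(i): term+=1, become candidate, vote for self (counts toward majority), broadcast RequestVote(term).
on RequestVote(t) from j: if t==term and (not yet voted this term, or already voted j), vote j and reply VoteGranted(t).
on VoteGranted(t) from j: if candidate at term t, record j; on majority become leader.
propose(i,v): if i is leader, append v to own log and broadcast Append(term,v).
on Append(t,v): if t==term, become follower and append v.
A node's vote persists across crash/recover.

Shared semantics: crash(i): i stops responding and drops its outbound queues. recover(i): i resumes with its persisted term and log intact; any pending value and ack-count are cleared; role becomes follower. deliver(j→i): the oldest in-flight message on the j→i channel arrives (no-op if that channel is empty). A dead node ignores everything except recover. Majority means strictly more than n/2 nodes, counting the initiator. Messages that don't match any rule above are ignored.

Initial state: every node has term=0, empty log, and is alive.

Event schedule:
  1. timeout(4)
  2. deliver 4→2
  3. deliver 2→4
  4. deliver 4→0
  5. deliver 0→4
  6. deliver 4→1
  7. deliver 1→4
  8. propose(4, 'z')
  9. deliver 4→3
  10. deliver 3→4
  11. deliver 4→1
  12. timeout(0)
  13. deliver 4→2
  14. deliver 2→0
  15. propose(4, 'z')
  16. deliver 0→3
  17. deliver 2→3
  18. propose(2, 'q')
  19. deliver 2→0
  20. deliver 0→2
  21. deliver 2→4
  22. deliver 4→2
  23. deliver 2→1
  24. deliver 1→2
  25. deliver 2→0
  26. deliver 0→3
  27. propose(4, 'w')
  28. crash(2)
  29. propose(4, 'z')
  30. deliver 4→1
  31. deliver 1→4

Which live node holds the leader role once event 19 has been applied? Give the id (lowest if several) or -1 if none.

4

[1] timeout(4) → N4(cand t1 [-])
[2] deliver 4→2 → N2(foll t1 [-])
[3] deliver 2→4 → ∅
[4] deliver 4→0 → N0(foll t1 [-])
[5] deliver 0→4 → N4(lead t1 [-])
[6] deliver 4→1 → N1(foll t1 [-])
[7] deliver 1→4 → ∅
[8] propose(4,'z') → N4(lead t1 [z])
[9] deliver 4→3 → N3(foll t1 [-])
[10] deliver 3→4 → ∅
[11] deliver 4→1 → N1(foll t1 [z])
[12] timeout(0) → N0(cand t2 [-])
[13] deliver 4→2 → N2(foll t1 [z])
[14] deliver 2→0 → ∅
[15] propose(4,'z') → N4(lead t1 [z,z])
[16] deliver 0→3 → N3(foll t2 [-])
[17] deliver 2→3 → ∅
[18] propose(2,'q') → ∅
[19] deliver 2→0 → ∅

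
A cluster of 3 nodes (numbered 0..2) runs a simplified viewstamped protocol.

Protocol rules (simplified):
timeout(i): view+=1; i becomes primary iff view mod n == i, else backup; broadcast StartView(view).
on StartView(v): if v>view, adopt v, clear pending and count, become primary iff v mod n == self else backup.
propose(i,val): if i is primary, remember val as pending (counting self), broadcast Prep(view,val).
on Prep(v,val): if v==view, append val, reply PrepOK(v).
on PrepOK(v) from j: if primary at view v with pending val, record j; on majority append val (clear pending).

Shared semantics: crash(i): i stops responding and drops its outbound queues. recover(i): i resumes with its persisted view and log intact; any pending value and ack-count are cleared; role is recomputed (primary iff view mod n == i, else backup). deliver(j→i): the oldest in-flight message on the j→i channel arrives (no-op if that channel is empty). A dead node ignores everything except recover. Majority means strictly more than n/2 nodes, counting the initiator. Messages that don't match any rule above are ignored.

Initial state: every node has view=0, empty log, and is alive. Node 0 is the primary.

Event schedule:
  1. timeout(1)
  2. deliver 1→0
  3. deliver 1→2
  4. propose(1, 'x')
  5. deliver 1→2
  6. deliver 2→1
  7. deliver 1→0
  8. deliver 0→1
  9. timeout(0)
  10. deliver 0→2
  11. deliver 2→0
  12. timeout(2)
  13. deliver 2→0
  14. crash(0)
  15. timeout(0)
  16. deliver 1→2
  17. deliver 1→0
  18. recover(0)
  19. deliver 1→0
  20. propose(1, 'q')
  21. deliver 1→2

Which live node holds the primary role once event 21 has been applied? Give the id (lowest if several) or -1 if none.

0

e1 timeout(1): 1[prim,v=1,-]
e2 deliver 1→0: 0[back,v=1,-]
e3 deliver 1→2: 2[back,v=1,-]
e4 propose(1,'x'): ·
e5 deliver 1→2: 2[back,v=1,x]
e6 deliver 2→1: 1[prim,v=1,x]
e7 deliver 1→0: 0[back,v=1,x]
e8 deliver 0→1: ·
e9 timeout(0): 0[back,v=2,x]
e10 deliver 0→2: 2[prim,v=2,x]
e11 deliver 2→0: ·
e12 timeout(2): 2[back,v=3,x]
e13 deliver 2→0: 0[prim,v=3,x]
e14 crash(0): 0[✗prim,v=3,x]
e15 timeout(0): ·
e16 deliver 1→2: ·
e17 deliver 1→0: ·
e18 recover(0): 0[prim,v=3,x]
e19 deliver 1→0: ·
e20 propose(1,'q'): ·
e21 deliver 1→2: ·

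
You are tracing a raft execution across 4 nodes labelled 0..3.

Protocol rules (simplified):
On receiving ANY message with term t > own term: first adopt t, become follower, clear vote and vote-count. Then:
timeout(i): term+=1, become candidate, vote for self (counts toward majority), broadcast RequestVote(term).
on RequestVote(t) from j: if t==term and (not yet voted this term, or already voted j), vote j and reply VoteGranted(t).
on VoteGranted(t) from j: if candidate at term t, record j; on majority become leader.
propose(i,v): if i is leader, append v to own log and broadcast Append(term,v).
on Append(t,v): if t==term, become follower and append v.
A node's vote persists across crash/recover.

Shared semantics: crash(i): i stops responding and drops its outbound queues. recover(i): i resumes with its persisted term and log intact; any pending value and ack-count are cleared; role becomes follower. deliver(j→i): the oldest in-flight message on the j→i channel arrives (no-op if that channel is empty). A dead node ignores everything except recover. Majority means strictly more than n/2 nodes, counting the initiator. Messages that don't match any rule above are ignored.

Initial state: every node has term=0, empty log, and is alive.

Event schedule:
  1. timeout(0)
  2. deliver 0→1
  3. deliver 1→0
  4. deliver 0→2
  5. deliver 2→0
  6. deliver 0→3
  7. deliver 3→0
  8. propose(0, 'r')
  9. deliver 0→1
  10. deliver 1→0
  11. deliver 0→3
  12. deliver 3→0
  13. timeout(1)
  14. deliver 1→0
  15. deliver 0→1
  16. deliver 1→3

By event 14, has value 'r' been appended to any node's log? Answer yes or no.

1. timeout(0):  <0:cand t1 ->
2. deliver 0→1:  <1:foll t1 ->
3. deliver 1→0:  nop
4. deliver 0→2:  <2:foll t1 ->
5. deliver 2→0:  <0:lead t1 ->
6. deliver 0→3:  <3:foll t1 ->
7. deliver 3→0:  nop
8. propose(0,'r'):  <0:lead t1 r>
9. deliver 0→1:  <1:foll t1 r>
10. deliver 1→0:  nop
11. deliver 0→3:  <3:foll t1 r>
12. deliver 3→0:  nop
13. timeout(1):  <1:cand t2 r>
14. deliver 1→0:  <0:foll t2 r>

yes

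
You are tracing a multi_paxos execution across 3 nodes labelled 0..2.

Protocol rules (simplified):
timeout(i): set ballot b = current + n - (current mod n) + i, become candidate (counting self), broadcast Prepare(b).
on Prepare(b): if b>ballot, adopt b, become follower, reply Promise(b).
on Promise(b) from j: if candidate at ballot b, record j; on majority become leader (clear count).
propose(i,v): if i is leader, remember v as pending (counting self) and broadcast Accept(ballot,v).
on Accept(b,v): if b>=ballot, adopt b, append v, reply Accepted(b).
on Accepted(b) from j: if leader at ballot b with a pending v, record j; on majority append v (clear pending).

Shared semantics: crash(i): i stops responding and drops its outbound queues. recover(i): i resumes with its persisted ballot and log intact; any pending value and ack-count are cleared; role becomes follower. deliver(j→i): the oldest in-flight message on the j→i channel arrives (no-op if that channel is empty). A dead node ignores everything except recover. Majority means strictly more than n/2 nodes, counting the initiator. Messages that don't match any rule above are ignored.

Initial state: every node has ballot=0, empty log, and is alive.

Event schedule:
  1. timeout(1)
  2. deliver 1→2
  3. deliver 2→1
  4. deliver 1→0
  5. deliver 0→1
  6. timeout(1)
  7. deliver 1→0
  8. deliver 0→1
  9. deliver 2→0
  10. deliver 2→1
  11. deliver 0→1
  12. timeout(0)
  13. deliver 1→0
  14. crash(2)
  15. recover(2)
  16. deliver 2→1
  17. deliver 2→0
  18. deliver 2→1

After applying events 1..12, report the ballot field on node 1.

[1] timeout(1) → N1(cand b4 [-])
[2] deliver 1→2 → N2(foll b4 [-])
[3] deliver 2→1 → N1(lead b4 [-])
[4] deliver 1→0 → N0(foll b4 [-])
[5] deliver 0→1 → ∅
[6] timeout(1) → N1(cand b7 [-])
[7] deliver 1→0 → N0(foll b7 [-])
[8] deliver 0→1 → N1(lead b7 [-])
[9] deliver 2→0 → ∅
[10] deliver 2→1 → ∅
[11] deliver 0→1 → ∅
[12] timeout(0) → N0(cand b9 [-])

7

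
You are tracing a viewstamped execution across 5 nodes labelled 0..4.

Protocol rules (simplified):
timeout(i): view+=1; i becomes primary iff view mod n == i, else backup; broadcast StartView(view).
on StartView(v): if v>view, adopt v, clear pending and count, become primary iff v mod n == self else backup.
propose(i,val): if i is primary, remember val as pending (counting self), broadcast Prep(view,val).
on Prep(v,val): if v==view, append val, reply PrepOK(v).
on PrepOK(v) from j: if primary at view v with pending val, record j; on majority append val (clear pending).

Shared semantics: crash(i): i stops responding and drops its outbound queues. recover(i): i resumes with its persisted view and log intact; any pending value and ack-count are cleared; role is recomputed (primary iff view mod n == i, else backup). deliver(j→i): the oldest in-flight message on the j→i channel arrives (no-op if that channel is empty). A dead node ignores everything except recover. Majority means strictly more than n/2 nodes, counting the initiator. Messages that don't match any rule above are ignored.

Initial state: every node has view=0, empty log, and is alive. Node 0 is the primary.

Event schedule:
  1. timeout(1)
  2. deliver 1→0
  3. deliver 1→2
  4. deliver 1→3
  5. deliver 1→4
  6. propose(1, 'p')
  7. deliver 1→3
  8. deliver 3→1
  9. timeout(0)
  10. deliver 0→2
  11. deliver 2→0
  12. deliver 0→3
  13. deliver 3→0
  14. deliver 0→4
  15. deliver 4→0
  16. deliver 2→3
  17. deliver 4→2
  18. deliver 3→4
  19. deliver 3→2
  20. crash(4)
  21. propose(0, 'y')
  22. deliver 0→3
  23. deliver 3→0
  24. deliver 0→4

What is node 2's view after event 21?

2

step 1 timeout(1): 1={prim,v=1,log=-}
step 2 deliver 1→0: 0={back,v=1,log=-}
step 3 deliver 1→2: 2={back,v=1,log=-}
step 4 deliver 1→3: 3={back,v=1,log=-}
step 5 deliver 1→4: 4={back,v=1,log=-}
step 6 propose(1,'p'): —
step 7 deliver 1→3: 3={back,v=1,log=p}
step 8 deliver 3→1: —
step 9 timeout(0): 0={back,v=2,log=-}
step 10 deliver 0→2: 2={prim,v=2,log=-}
step 11 deliver 2→0: —
step 12 deliver 0→3: 3={back,v=2,log=p}
step 13 deliver 3→0: —
step 14 deliver 0→4: 4={back,v=2,log=-}
step 15 deliver 4→0: —
step 16 deliver 2→3: —
step 17 deliver 4→2: —
step 18 deliver 3→4: —
step 19 deliver 3→2: —
step 20 crash(4): 4={✗back,v=2,log=-}
step 21 propose(0,'y'): —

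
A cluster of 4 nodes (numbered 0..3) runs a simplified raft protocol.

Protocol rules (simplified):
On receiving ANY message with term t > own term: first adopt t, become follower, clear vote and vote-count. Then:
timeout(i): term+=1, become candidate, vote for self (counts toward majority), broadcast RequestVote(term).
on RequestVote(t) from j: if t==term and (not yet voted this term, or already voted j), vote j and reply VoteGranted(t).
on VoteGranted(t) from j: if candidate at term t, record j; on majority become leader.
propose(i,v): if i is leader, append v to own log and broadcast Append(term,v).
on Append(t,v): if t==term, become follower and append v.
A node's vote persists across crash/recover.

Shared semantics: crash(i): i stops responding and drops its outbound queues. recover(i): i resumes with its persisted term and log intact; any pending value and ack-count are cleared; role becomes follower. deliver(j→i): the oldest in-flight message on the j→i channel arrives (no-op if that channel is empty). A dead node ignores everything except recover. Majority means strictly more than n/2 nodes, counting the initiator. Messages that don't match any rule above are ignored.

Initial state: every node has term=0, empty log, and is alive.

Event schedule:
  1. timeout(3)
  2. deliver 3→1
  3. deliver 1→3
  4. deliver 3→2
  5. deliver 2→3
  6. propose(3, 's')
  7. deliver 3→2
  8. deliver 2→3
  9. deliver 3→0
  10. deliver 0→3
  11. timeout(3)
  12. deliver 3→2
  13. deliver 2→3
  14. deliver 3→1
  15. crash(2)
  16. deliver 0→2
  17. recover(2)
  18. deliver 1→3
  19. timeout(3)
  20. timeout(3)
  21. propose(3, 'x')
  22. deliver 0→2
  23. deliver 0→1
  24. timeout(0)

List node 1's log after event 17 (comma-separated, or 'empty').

e1 timeout(3): 3[cand,t=1,-]
e2 deliver 3→1: 1[foll,t=1,-]
e3 deliver 1→3: ·
e4 deliver 3→2: 2[foll,t=1,-]
e5 deliver 2→3: 3[lead,t=1,-]
e6 propose(3,'s'): 3[lead,t=1,s]
e7 deliver 3→2: 2[foll,t=1,s]
e8 deliver 2→3: ·
e9 deliver 3→0: 0[foll,t=1,-]
e10 deliver 0→3: ·
e11 timeout(3): 3[cand,t=2,s]
e12 deliver 3→2: 2[foll,t=2,s]
e13 deliver 2→3: ·
e14 deliver 3→1: 1[foll,t=1,s]
e15 crash(2): 2[✗foll,t=2,s]
e16 deliver 0→2: ·
e17 recover(2): 2[foll,t=2,s]

s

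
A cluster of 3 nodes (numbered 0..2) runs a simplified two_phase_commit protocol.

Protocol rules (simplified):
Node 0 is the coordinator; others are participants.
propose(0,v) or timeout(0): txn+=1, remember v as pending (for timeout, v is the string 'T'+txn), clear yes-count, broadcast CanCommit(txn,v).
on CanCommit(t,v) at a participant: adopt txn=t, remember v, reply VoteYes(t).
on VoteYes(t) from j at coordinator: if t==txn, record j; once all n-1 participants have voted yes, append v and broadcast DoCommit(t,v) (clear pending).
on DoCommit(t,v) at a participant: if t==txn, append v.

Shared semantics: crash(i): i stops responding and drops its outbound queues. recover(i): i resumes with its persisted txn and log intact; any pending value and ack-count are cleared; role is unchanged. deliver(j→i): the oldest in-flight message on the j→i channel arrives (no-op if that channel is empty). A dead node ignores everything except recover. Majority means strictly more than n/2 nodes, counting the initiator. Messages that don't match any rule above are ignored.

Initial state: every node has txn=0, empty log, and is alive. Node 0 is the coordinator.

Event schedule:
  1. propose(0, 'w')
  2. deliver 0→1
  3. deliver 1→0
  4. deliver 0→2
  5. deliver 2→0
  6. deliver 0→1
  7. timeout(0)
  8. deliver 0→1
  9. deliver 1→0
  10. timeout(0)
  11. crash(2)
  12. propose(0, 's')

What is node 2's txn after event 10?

1

step 1 propose(0,'w'): 0={coor,t=1,log=-}
step 2 deliver 0→1: 1={part,t=1,log=-}
step 3 deliver 1→0: —
step 4 deliver 0→2: 2={part,t=1,log=-}
step 5 deliver 2→0: 0={coor,t=1,log=w}
step 6 deliver 0→1: 1={part,t=1,log=w}
step 7 timeout(0): 0={coor,t=2,log=w}
step 8 deliver 0→1: 1={part,t=2,log=w}
step 9 deliver 1→0: —
step 10 timeout(0): 0={coor,t=3,log=w}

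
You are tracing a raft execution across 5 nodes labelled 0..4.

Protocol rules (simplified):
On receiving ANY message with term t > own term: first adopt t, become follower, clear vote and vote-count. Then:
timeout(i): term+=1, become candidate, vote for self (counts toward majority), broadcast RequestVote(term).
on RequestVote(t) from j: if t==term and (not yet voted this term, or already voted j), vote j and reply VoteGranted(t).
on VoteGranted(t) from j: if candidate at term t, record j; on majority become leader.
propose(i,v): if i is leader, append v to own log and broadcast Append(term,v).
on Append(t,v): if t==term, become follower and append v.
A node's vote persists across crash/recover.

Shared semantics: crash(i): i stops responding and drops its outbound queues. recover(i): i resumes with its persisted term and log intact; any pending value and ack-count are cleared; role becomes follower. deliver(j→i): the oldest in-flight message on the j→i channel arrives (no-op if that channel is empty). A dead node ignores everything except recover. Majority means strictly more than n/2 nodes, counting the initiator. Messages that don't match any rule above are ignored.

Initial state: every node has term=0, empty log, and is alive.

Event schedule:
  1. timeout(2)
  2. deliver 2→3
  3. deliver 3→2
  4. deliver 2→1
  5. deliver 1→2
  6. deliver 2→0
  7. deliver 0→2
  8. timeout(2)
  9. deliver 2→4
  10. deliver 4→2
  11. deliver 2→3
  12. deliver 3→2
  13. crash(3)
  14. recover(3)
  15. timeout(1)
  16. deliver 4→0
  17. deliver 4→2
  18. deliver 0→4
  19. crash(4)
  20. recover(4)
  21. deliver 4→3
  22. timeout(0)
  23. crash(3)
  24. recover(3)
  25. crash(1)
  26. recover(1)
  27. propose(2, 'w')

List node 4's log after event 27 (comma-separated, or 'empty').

empty

e1 timeout(2): 2[cand,t=1,-]
e2 deliver 2→3: 3[foll,t=1,-]
e3 deliver 3→2: ·
e4 deliver 2→1: 1[foll,t=1,-]
e5 deliver 1→2: 2[lead,t=1,-]
e6 deliver 2→0: 0[foll,t=1,-]
e7 deliver 0→2: ·
e8 timeout(2): 2[cand,t=2,-]
e9 deliver 2→4: 4[foll,t=1,-]
e10 deliver 4→2: ·
e11 deliver 2→3: 3[foll,t=2,-]
e12 deliver 3→2: ·
e13 crash(3): 3[✗foll,t=2,-]
e14 recover(3): 3[foll,t=2,-]
e15 timeout(1): 1[cand,t=2,-]
e16 deliver 4→0: ·
e17 deliver 4→2: ·
e18 deliver 0→4: ·
e19 crash(4): 4[✗foll,t=1,-]
e20 recover(4): 4[foll,t=1,-]
e21 deliver 4→3: ·
e22 timeout(0): 0[cand,t=2,-]
e23 crash(3): 3[✗foll,t=2,-]
e24 recover(3): 3[foll,t=2,-]
e25 crash(1): 1[✗cand,t=2,-]
e26 recover(1): 1[foll,t=2,-]
e27 propose(2,'w'): ·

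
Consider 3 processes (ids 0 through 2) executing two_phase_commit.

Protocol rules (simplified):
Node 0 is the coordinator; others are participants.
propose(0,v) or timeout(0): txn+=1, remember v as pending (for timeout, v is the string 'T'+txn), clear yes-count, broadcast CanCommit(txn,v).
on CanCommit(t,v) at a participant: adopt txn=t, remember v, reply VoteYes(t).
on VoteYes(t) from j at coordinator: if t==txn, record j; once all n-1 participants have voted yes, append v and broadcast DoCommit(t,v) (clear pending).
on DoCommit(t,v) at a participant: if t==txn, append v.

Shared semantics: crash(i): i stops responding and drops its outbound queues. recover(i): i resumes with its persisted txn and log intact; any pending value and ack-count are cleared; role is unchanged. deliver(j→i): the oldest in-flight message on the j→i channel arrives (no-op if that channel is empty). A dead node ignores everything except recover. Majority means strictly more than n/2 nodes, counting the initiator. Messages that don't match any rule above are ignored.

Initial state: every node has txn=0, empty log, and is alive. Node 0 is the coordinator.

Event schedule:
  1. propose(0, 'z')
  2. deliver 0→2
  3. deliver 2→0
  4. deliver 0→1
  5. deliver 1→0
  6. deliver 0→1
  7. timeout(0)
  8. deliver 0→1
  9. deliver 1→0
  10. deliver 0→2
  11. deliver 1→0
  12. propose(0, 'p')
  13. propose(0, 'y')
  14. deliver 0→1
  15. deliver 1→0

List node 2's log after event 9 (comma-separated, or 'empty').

empty

[1] propose(0,'z') → N0(coor t1 [-])
[2] deliver 0→2 → N2(part t1 [-])
[3] deliver 2→0 → ∅
[4] deliver 0→1 → N1(part t1 [-])
[5] deliver 1→0 → N0(coor t1 [z])
[6] deliver 0→1 → N1(part t1 [z])
[7] timeout(0) → N0(coor t2 [z])
[8] deliver 0→1 → N1(part t2 [z])
[9] deliver 1→0 → ∅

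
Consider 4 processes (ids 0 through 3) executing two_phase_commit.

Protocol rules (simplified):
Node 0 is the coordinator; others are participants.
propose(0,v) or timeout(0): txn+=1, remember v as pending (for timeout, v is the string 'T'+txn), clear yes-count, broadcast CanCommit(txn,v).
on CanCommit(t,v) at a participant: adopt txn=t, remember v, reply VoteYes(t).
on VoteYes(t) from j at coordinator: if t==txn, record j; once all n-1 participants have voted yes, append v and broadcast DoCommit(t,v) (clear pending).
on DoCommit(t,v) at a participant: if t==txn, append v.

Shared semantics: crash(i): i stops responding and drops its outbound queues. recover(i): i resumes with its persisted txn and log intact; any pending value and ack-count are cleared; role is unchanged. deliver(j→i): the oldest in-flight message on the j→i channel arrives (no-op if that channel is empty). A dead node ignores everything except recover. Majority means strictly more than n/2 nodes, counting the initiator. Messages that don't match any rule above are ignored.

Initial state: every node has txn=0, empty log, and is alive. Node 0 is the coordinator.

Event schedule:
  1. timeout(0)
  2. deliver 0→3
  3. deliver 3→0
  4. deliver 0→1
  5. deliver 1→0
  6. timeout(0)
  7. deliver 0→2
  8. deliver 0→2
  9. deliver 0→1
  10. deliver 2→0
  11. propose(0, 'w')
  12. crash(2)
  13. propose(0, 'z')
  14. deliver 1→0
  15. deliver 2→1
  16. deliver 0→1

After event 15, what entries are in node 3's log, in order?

empty

1. timeout(0):  <0:coor t1 ->
2. deliver 0→3:  <3:part t1 ->
3. deliver 3→0:  nop
4. deliver 0→1:  <1:part t1 ->
5. deliver 1→0:  nop
6. timeout(0):  <0:coor t2 ->
7. deliver 0→2:  <2:part t1 ->
8. deliver 0→2:  <2:part t2 ->
9. deliver 0→1:  <1:part t2 ->
10. deliver 2→0:  nop
11. propose(0,'w'):  <0:coor t3 ->
12. crash(2):  <2:✗part t2 ->
13. propose(0,'z'):  <0:coor t4 ->
14. deliver 1→0:  nop
15. deliver 2→1:  nop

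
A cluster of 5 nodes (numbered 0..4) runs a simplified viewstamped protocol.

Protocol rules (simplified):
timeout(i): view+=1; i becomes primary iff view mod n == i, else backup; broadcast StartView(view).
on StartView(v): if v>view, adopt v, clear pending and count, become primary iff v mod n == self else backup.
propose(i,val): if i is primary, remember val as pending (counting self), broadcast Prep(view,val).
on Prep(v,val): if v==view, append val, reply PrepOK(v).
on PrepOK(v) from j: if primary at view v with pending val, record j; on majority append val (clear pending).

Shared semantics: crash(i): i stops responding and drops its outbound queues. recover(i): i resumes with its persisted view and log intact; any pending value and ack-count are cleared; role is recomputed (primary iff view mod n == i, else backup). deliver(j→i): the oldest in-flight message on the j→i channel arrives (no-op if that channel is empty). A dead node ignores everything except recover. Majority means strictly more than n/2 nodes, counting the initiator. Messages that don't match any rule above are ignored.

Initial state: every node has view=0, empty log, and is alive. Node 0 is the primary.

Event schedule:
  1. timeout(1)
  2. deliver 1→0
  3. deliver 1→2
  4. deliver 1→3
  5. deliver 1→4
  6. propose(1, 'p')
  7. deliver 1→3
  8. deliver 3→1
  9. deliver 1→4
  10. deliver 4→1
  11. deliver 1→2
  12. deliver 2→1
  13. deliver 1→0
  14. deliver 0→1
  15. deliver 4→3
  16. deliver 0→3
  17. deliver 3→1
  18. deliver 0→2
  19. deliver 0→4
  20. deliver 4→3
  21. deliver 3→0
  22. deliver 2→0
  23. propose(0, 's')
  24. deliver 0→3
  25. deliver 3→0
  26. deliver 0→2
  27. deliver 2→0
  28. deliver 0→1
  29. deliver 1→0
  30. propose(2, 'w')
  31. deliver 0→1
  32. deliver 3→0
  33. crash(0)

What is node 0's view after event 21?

e1 timeout(1): 1[prim,v=1,-]
e2 deliver 1→0: 0[back,v=1,-]
e3 deliver 1→2: 2[back,v=1,-]
e4 deliver 1→3: 3[back,v=1,-]
e5 deliver 1→4: 4[back,v=1,-]
e6 propose(1,'p'): ·
e7 deliver 1→3: 3[back,v=1,p]
e8 deliver 3→1: ·
e9 deliver 1→4: 4[back,v=1,p]
e10 deliver 4→1: 1[prim,v=1,p]
e11 deliver 1→2: 2[back,v=1,p]
e12 deliver 2→1: ·
e13 deliver 1→0: 0[back,v=1,p]
e14 deliver 0→1: ·
e15 deliver 4→3: ·
e16 deliver 0→3: ·
e17 deliver 3→1: ·
e18 deliver 0→2: ·
e19 deliver 0→4: ·
e20 deliver 4→3: ·
e21 deliver 3→0: ·

1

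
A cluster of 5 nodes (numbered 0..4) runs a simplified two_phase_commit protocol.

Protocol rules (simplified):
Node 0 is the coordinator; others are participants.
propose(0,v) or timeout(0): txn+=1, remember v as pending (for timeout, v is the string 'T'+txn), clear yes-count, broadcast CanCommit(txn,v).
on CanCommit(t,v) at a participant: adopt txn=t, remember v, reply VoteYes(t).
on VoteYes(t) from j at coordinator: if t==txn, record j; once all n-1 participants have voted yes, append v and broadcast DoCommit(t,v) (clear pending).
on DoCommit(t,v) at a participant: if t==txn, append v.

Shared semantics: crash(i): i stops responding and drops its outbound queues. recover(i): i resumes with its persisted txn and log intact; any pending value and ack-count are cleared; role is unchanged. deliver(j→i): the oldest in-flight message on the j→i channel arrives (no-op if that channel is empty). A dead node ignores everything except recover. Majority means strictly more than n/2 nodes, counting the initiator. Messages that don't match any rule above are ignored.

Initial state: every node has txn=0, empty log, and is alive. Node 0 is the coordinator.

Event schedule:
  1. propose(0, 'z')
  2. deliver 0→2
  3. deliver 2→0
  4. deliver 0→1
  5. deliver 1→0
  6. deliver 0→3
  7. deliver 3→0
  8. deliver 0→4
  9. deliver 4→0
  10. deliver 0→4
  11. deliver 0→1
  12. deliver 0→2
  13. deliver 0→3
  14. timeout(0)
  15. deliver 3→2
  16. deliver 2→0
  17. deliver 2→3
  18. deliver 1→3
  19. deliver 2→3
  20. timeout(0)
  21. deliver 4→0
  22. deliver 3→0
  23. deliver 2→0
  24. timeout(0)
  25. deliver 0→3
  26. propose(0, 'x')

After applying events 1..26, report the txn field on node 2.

step 1 propose(0,'z'): 0={coor,t=1,log=-}
step 2 deliver 0→2: 2={part,t=1,log=-}
step 3 deliver 2→0: —
step 4 deliver 0→1: 1={part,t=1,log=-}
step 5 deliver 1→0: —
step 6 deliver 0→3: 3={part,t=1,log=-}
step 7 deliver 3→0: —
step 8 deliver 0→4: 4={part,t=1,log=-}
step 9 deliver 4→0: 0={coor,t=1,log=z}
step 10 deliver 0→4: 4={part,t=1,log=z}
step 11 deliver 0→1: 1={part,t=1,log=z}
step 12 deliver 0→2: 2={part,t=1,log=z}
step 13 deliver 0→3: 3={part,t=1,log=z}
step 14 timeout(0): 0={coor,t=2,log=z}
step 15 deliver 3→2: —
step 16 deliver 2→0: —
step 17 deliver 2→3: —
step 18 deliver 1→3: —
step 19 deliver 2→3: —
step 20 timeout(0): 0={coor,t=3,log=z}
step 21 deliver 4→0: —
step 22 deliver 3→0: —
step 23 deliver 2→0: —
step 24 timeout(0): 0={coor,t=4,log=z}
step 25 deliver 0→3: 3={part,t=2,log=z}
step 26 propose(0,'x'): 0={coor,t=5,log=z}

1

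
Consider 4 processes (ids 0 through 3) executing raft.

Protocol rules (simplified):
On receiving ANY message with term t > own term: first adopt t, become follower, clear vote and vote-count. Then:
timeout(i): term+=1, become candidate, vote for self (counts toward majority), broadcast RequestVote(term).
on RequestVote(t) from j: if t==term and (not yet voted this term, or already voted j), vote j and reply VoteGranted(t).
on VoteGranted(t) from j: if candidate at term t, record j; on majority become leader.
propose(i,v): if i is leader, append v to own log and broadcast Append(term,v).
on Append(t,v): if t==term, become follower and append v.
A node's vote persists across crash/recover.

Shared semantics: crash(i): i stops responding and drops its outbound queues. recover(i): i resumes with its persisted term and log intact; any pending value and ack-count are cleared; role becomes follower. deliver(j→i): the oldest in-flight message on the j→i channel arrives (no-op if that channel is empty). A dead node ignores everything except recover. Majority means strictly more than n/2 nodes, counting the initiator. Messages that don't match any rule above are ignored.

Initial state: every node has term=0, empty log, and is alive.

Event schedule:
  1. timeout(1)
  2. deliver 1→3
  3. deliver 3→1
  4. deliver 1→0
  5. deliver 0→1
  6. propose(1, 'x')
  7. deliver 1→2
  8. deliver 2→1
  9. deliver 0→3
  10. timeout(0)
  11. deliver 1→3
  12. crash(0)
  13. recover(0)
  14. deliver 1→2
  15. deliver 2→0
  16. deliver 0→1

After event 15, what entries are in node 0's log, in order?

empty

1. timeout(1):  <1:cand t1 ->
2. deliver 1→3:  <3:foll t1 ->
3. deliver 3→1:  nop
4. deliver 1→0:  <0:foll t1 ->
5. deliver 0→1:  <1:lead t1 ->
6. propose(1,'x'):  <1:lead t1 x>
7. deliver 1→2:  <2:foll t1 ->
8. deliver 2→1:  nop
9. deliver 0→3:  nop
10. timeout(0):  <0:cand t2 ->
11. deliver 1→3:  <3:foll t1 x>
12. crash(0):  <0:✗cand t2 ->
13. recover(0):  <0:foll t2 ->
14. deliver 1→2:  <2:foll t1 x>
15. deliver 2→0:  nop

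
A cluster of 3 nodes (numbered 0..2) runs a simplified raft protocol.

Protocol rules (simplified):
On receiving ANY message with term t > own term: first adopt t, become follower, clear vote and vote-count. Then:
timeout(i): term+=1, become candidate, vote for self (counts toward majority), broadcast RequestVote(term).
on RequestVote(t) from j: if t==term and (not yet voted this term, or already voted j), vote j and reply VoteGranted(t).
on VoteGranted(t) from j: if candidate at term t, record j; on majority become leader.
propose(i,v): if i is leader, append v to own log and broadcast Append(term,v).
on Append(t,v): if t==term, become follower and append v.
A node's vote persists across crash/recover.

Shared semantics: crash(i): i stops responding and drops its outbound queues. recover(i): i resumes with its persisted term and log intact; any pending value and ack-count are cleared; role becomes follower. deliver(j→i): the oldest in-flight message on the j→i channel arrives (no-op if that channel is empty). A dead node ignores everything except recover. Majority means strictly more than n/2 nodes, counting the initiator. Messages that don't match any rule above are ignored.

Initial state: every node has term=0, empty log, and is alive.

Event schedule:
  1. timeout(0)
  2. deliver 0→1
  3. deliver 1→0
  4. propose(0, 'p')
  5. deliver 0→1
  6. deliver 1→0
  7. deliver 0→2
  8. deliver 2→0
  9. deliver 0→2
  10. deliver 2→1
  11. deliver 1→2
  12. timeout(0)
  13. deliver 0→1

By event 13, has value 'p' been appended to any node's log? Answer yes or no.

after 1 — timeout(0): n0:cand/t1/[-]
after 2 — deliver 0→1: n1:foll/t1/[-]
after 3 — deliver 1→0: n0:lead/t1/[-]
after 4 — propose(0,'p'): n0:lead/t1/[p]
after 5 — deliver 0→1: n1:foll/t1/[p]
after 6 — deliver 1→0: ·
after 7 — deliver 0→2: n2:foll/t1/[-]
after 8 — deliver 2→0: ·
after 9 — deliver 0→2: n2:foll/t1/[p]
after 10 — deliver 2→1: ·
after 11 — deliver 1→2: ·
after 12 — timeout(0): n0:cand/t2/[p]
after 13 — deliver 0→1: n1:foll/t2/[p]

yes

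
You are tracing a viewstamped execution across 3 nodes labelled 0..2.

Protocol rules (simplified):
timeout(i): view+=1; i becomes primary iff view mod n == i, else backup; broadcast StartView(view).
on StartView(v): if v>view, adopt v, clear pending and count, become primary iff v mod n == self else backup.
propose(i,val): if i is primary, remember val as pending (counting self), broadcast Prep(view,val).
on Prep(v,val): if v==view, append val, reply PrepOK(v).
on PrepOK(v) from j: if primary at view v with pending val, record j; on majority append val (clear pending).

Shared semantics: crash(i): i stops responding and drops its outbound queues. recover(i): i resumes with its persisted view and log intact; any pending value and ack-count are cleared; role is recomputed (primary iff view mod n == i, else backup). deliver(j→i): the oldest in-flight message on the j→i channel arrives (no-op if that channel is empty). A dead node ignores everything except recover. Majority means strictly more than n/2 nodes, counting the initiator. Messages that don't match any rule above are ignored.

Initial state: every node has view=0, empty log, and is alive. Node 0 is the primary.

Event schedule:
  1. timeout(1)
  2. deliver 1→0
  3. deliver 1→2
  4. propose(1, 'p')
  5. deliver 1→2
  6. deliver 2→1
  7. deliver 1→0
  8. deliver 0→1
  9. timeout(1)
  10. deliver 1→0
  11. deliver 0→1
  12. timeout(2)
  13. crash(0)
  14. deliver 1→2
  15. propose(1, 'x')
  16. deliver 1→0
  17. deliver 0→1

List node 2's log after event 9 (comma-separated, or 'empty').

[1] timeout(1) → N1(prim v1 [-])
[2] deliver 1→0 → N0(back v1 [-])
[3] deliver 1→2 → N2(back v1 [-])
[4] propose(1,'p') → ∅
[5] deliver 1→2 → N2(back v1 [p])
[6] deliver 2→1 → N1(prim v1 [p])
[7] deliver 1→0 → N0(back v1 [p])
[8] deliver 0→1 → ∅
[9] timeout(1) → N1(back v2 [p])

p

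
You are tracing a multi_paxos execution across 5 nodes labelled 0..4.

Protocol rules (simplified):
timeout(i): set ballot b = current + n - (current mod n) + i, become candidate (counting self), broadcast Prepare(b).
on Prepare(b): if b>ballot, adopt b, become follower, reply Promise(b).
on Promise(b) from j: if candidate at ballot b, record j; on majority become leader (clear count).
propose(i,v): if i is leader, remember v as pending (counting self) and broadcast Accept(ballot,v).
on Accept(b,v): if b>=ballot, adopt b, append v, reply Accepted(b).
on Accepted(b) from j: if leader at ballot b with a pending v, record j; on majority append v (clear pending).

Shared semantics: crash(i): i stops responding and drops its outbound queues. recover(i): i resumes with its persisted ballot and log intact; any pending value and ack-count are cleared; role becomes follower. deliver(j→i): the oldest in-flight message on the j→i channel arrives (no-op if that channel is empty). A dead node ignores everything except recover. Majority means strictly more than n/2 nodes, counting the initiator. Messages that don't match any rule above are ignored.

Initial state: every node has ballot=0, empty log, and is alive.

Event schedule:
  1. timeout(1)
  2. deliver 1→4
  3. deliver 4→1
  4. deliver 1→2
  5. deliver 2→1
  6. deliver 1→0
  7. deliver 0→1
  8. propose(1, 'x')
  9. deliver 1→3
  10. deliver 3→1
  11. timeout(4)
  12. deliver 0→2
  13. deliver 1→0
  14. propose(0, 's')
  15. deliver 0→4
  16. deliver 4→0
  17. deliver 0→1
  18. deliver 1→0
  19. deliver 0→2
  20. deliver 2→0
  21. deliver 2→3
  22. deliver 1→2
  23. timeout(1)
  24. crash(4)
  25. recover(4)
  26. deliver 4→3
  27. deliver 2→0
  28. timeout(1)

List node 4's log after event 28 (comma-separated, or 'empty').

1. timeout(1):  <1:cand b6 ->
2. deliver 1→4:  <4:foll b6 ->
3. deliver 4→1:  nop
4. deliver 1→2:  <2:foll b6 ->
5. deliver 2→1:  <1:lead b6 ->
6. deliver 1→0:  <0:foll b6 ->
7. deliver 0→1:  nop
8. propose(1,'x'):  nop
9. deliver 1→3:  <3:foll b6 ->
10. deliver 3→1:  nop
11. timeout(4):  <4:cand b14 ->
12. deliver 0→2:  nop
13. deliver 1→0:  <0:foll b6 x>
14. propose(0,'s'):  nop
15. deliver 0→4:  nop
16. deliver 4→0:  <0:foll b14 x>
17. deliver 0→1:  nop
18. deliver 1→0:  nop
19. deliver 0→2:  nop
20. deliver 2→0:  nop
21. deliver 2→3:  nop
22. deliver 1→2:  <2:foll b6 x>
23. timeout(1):  <1:cand b11 ->
24. crash(4):  <4:✗cand b14 ->
25. recover(4):  <4:foll b14 ->
26. deliver 4→3:  nop
27. deliver 2→0:  nop
28. timeout(1):  <1:cand b16 ->

empty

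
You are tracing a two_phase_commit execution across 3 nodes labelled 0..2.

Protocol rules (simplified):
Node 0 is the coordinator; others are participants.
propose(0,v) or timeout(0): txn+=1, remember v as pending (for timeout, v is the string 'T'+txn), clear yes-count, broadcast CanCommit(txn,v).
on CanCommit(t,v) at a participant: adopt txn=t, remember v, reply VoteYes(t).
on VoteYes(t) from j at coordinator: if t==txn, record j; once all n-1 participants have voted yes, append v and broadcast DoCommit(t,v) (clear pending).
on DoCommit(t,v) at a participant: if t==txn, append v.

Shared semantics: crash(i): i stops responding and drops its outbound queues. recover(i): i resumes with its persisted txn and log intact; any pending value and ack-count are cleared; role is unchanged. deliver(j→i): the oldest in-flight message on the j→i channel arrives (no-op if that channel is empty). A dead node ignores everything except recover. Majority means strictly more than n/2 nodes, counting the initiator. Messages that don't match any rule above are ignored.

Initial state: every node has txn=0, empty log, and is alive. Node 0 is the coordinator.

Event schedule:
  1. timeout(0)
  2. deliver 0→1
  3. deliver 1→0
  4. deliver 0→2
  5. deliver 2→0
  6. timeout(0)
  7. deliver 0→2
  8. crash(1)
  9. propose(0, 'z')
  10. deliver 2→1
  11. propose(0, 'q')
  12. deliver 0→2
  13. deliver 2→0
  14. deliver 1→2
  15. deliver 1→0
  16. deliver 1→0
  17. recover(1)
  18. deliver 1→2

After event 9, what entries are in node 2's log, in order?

step 1 timeout(0): 0={coor,t=1,log=-}
step 2 deliver 0→1: 1={part,t=1,log=-}
step 3 deliver 1→0: —
step 4 deliver 0→2: 2={part,t=1,log=-}
step 5 deliver 2→0: 0={coor,t=1,log=T1}
step 6 timeout(0): 0={coor,t=2,log=T1}
step 7 deliver 0→2: 2={part,t=1,log=T1}
step 8 crash(1): 1={✗part,t=1,log=-}
step 9 propose(0,'z'): 0={coor,t=3,log=T1}

T1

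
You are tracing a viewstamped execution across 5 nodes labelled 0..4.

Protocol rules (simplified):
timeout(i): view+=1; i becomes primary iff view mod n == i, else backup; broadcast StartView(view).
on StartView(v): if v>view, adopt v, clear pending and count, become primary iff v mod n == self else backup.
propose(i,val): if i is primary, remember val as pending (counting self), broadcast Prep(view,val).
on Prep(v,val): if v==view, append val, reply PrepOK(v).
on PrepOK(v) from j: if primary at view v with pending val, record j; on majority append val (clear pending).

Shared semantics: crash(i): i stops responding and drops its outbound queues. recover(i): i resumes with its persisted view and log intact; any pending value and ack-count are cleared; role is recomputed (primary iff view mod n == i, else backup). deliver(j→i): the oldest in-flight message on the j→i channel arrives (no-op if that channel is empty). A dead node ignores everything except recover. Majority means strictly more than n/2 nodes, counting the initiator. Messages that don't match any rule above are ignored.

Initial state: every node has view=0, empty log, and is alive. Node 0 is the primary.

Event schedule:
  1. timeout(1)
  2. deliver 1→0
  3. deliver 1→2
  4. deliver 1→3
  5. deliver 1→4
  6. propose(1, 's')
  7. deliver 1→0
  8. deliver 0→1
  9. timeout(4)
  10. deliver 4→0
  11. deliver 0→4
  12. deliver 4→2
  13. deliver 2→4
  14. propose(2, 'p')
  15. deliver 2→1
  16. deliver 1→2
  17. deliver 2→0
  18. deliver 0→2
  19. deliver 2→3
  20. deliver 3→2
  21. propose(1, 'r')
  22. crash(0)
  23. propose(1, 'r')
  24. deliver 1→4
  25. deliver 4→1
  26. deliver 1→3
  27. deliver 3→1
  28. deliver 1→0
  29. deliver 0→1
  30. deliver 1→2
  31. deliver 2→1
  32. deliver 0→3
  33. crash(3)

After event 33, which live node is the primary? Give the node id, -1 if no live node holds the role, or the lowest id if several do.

e1 timeout(1): 1[prim,v=1,-]
e2 deliver 1→0: 0[back,v=1,-]
e3 deliver 1→2: 2[back,v=1,-]
e4 deliver 1→3: 3[back,v=1,-]
e5 deliver 1→4: 4[back,v=1,-]
e6 propose(1,'s'): ·
e7 deliver 1→0: 0[back,v=1,s]
e8 deliver 0→1: ·
e9 timeout(4): 4[back,v=2,-]
e10 deliver 4→0: 0[back,v=2,s]
e11 deliver 0→4: ·
e12 deliver 4→2: 2[prim,v=2,-]
e13 deliver 2→4: ·
e14 propose(2,'p'): ·
e15 deliver 2→1: ·
e16 deliver 1→2: ·
e17 deliver 2→0: 0[back,v=2,s,p]
e18 deliver 0→2: ·
e19 deliver 2→3: ·
e20 deliver 3→2: ·
e21 propose(1,'r'): ·
e22 crash(0): 0[✗back,v=2,s,p]
e23 propose(1,'r'): ·
e24 deliver 1→4: ·
e25 deliver 4→1: 1[back,v=2,-]
e26 deliver 1→3: 3[back,v=1,s]
e27 deliver 3→1: ·
e28 deliver 1→0: ·
e29 deliver 0→1: ·
e30 deliver 1→2: ·
e31 deliver 2→1: ·
e32 deliver 0→3: ·
e33 crash(3): 3[✗back,v=1,s]

2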